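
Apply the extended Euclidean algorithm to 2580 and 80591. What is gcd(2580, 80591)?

Apply Euclid's algorithm to 80591 and 2580:
80591 = 31×2580 + 611
2580 = 4×611 + 136
611 = 4×136 + 67
136 = 2×67 + 2
67 = 33×2 + 1
2 = 2×1 + 0
gcd(2580, 80591) = 1.
Back-substituting:
1 = 67 − 33·2
1 = −33·136 + 67·67
1 = 67·611 − 301·136
1 = −301·2580 + 1271·611
1 = 1271·80591 − 39702·2580
So 1 = (1271)·80591 + (-39702)·2580.

1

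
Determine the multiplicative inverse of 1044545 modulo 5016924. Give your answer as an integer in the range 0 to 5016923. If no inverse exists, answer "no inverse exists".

542693

gcd(5016924, 1044545) by repeated division:
5016924 = 4*1044545 + 838744
1044545 = 1*838744 + 205801
838744 = 4*205801 + 15540
205801 = 13*15540 + 3781
15540 = 4*3781 + 416
3781 = 9*416 + 37
416 = 11*37 + 9
37 = 4*9 + 1
9 = 9*1 + 0
The gcd is 1. Working backward:
1 = 37 − 4·9
1 = −4·416 + 45·37
1 = 45·3781 − 409·416
1 = −409·15540 + 1681·3781
1 = 1681·205801 − 22262·15540
1 = −22262·838744 + 90729·205801
1 = 90729·1044545 − 112991·838744
1 = −112991·5016924 + 542693·1044545
So 1044545·542693 ≡ 1 (mod 5016924).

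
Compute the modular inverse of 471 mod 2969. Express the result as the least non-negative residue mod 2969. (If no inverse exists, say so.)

Extended Euclidean algorithm:
2969 = 6·471 + 143
471 = 3·143 + 42
143 = 3·42 + 17
42 = 2·17 + 8
17 = 2·8 + 1
8 = 8·1 + 0
Since gcd(471, 2969) = 1, back-substitute to write 1 as a combination:
1 = 17 − 2·8
1 = −2·42 + 5·17
1 = 5·143 − 17·42
1 = −17·471 + 56·143
1 = 56·2969 − 353·471
Thus 471·(-353) ≡ 1 (mod 2969); reducing, -353 mod 2969 = 2616.

2616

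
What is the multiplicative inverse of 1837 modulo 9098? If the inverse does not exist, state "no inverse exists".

Run Euclid on (9098, 1837):
9098 = 4*1837 + 1750
1837 = 1*1750 + 87
1750 = 20*87 + 10
87 = 8*10 + 7
10 = 1*7 + 3
7 = 2*3 + 1
3 = 3*1 + 0
gcd = 1, so the inverse exists. Back-substitute:
1 = 7 − 2·3
1 = −2·10 + 3·7
1 = 3·87 − 26·10
1 = −26·1750 + 523·87
1 = 523·1837 − 549·1750
1 = −549·9098 + 2719·1837
So 1837·2719 ≡ 1 (mod 9098).

2719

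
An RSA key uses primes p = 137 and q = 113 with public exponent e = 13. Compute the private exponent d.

φ(n) = (p−1)(q−1) = 136·112 = 15232.
Need d with 13·d ≡ 1 (mod 15232). Apply the extended Euclidean algorithm:
15232 = 1171·13 + 9
13 = 1·9 + 4
9 = 2·4 + 1
4 = 4·1 + 0
Back-substitute:
1 = 9 − 2·4
1 = −2·13 + 3·9
1 = 3·15232 − 3515·13
So 13·(-3515) ≡ 1 (mod 15232), hence d ≡ -3515 ≡ 11717 (mod 15232).

11717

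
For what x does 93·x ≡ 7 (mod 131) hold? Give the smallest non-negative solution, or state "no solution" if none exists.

86

First find gcd(93, 131):
131 = 1*93 + 38
93 = 2*38 + 17
38 = 2*17 + 4
17 = 4*4 + 1
4 = 4*1 + 0
gcd = 1, so a unique solution mod 131 exists.
Back-substitute for the Bézout coefficients:
1 = 17 − 4·4
1 = −4·38 + 9·17
1 = 9·93 − 22·38
1 = −22·131 + 31·93
So 93·(31) ≡ 1 (mod 131), giving 93⁻¹ ≡ 31.
x ≡ 93⁻¹·7 ≡ 31·7 ≡ 86 (mod 131).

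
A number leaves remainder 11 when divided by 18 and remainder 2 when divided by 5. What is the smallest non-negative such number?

47

Write x = 11 + 18·k. Then 18·k ≡ 2 − 11 ≡ 1 (mod 5).
Need 18⁻¹ mod 5. Extended Euclid on (5, 3):
5 = 1*3 + 2
3 = 1*2 + 1
2 = 2*1 + 0
Back-substitute:
1 = 3 − 2
1 = −5 + 2·3
18⁻¹ ≡ 2 (mod 5), so k ≡ 2·1 ≡ 2 (mod 5).
x = 11 + 18·2 = 47.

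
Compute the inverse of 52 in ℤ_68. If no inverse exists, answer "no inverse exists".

no inverse exists

Compute gcd(52, 68):
68 = 1×52 + 16
52 = 3×16 + 4
16 = 4×4 + 0
Since gcd = 4 > 1, 52 is not a unit mod 68.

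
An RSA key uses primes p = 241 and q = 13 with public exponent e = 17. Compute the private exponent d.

φ(n) = (p−1)(q−1) = 240·12 = 2880.
Need d with 17·d ≡ 1 (mod 2880). Apply the extended Euclidean algorithm:
2880 = 169×17 + 7
17 = 2×7 + 3
7 = 2×3 + 1
3 = 3×1 + 0
Back-substitute:
1 = 7 − 2·3
1 = −2·17 + 5·7
1 = 5·2880 − 847·17
So 17·(-847) ≡ 1 (mod 2880), hence d ≡ -847 ≡ 2033 (mod 2880).

2033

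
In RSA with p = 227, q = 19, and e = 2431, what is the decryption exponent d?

415

φ(n) = (p−1)(q−1) = 226·18 = 4068.
Need d with 2431·d ≡ 1 (mod 4068). Apply the extended Euclidean algorithm:
4068 = 1×2431 + 1637
2431 = 1×1637 + 794
1637 = 2×794 + 49
794 = 16×49 + 10
49 = 4×10 + 9
10 = 1×9 + 1
9 = 9×1 + 0
Back-substitute:
1 = 10 − 9
1 = −49 + 5·10
1 = 5·794 − 81·49
1 = −81·1637 + 167·794
1 = 167·2431 − 248·1637
1 = −248·4068 + 415·2431
So 2431·415 ≡ 1 (mod 4068), hence d = 415.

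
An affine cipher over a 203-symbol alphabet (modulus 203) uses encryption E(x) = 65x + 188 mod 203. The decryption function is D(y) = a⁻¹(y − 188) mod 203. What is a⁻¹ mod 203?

Extended Euclidean algorithm:
203 = 3*65 + 8
65 = 8*8 + 1
8 = 8*1 + 0
gcd = 1, so the inverse exists. Back-substitute:
1 = 65 − 8·8
1 = −8·203 + 25·65
So 65·25 ≡ 1 (mod 203).

25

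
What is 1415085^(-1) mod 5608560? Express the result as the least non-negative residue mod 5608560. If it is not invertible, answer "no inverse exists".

no inverse exists

Euclidean algorithm on 5608560, 1415085:
5608560 = 3×1415085 + 1363305
1415085 = 1×1363305 + 51780
1363305 = 26×51780 + 17025
51780 = 3×17025 + 705
17025 = 24×705 + 105
705 = 6×105 + 75
105 = 1×75 + 30
75 = 2×30 + 15
30 = 2×15 + 0
gcd(1415085, 5608560) = 15 ≠ 1, so 1415085 has no multiplicative inverse modulo 5608560.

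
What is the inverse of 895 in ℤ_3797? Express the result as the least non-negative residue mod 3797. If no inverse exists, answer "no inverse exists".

3657

Apply the Euclidean algorithm to 3797 and 895:
3797 = 4·895 + 217
895 = 4·217 + 27
217 = 8·27 + 1
27 = 27·1 + 0
gcd = 1, so the inverse exists. Back-substitute:
1 = 217 − 8·27
1 = −8·895 + 33·217
1 = 33·3797 − 140·895
So 895·(-140) ≡ 1 (mod 3797), and -140 ≡ 3657 (mod 3797).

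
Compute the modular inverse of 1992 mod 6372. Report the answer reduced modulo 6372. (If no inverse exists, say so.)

Euclidean algorithm on 6372, 1992:
6372 = 3*1992 + 396
1992 = 5*396 + 12
396 = 33*12 + 0
gcd(1992, 6372) = 12 ≠ 1, so 1992 has no multiplicative inverse modulo 6372.

no inverse exists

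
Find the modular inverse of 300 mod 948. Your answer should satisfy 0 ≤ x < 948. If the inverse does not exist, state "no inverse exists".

Euclidean algorithm on 948, 300:
948 = 3×300 + 48
300 = 6×48 + 12
48 = 4×12 + 0
Since gcd = 12 > 1, 300 is not a unit mod 948.

no inverse exists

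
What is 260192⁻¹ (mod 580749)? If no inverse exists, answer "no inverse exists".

438104

Apply the Euclidean algorithm to 580749 and 260192:
580749 = 2·260192 + 60365
260192 = 4·60365 + 18732
60365 = 3·18732 + 4169
18732 = 4·4169 + 2056
4169 = 2·2056 + 57
2056 = 36·57 + 4
57 = 14·4 + 1
4 = 4·1 + 0
gcd = 1, so the inverse exists. Back-substitute:
1 = 57 − 14·4
1 = −14·2056 + 505·57
1 = 505·4169 − 1024·2056
1 = −1024·18732 + 4601·4169
1 = 4601·60365 − 14827·18732
1 = −14827·260192 + 63909·60365
1 = 63909·580749 − 142645·260192
So 260192·(-142645) ≡ 1 (mod 580749), and -142645 ≡ 438104 (mod 580749).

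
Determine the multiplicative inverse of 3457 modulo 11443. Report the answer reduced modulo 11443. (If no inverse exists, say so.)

gcd(11443, 3457) by repeated division:
11443 = 3×3457 + 1072
3457 = 3×1072 + 241
1072 = 4×241 + 108
241 = 2×108 + 25
108 = 4×25 + 8
25 = 3×8 + 1
8 = 8×1 + 0
gcd = 1, so the inverse exists. Back-substitute:
1 = 25 − 3·8
1 = −3·108 + 13·25
1 = 13·241 − 29·108
1 = −29·1072 + 129·241
1 = 129·3457 − 416·1072
1 = −416·11443 + 1377·3457
So 3457·1377 ≡ 1 (mod 11443).

1377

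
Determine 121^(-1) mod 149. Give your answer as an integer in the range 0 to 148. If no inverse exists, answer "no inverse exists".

133

Run Euclid on (149, 121):
149 = 1×121 + 28
121 = 4×28 + 9
28 = 3×9 + 1
9 = 9×1 + 0
gcd = 1, so the inverse exists. Back-substitute:
1 = 28 − 3·9
1 = −3·121 + 13·28
1 = 13·149 − 16·121
Hence 121⁻¹ ≡ -16 ≡ 133 (mod 149).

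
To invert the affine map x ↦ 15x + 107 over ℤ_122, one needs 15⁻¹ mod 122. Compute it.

Apply the Euclidean algorithm to 122 and 15:
122 = 8*15 + 2
15 = 7*2 + 1
2 = 2*1 + 0
Since gcd(15, 122) = 1, back-substitute to write 1 as a combination:
1 = 15 − 7·2
1 = −7·122 + 57·15
So 15·57 ≡ 1 (mod 122).

57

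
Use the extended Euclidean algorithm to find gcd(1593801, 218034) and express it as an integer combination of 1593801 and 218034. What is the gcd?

Apply Euclid's algorithm to 1593801 and 218034:
1593801 = 7·218034 + 67563
218034 = 3·67563 + 15345
67563 = 4·15345 + 6183
15345 = 2·6183 + 2979
6183 = 2·2979 + 225
2979 = 13·225 + 54
225 = 4·54 + 9
54 = 6·9 + 0
gcd(1593801, 218034) = 9.
Back-substituting:
9 = 225 − 4·54
9 = −4·2979 + 53·225
9 = 53·6183 − 110·2979
9 = −110·15345 + 273·6183
9 = 273·67563 − 1202·15345
9 = −1202·218034 + 3879·67563
9 = 3879·1593801 − 28355·218034
So 9 = (3879)·1593801 + (-28355)·218034.

9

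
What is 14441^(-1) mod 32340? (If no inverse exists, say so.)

Euclidean algorithm on 32340, 14441:
32340 = 2*14441 + 3458
14441 = 4*3458 + 609
3458 = 5*609 + 413
609 = 1*413 + 196
413 = 2*196 + 21
196 = 9*21 + 7
21 = 3*7 + 0
The gcd is 7, not 1, hence no inverse exists.

no inverse exists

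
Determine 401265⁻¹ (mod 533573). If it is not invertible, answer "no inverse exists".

Apply the Euclidean algorithm to 533573 and 401265:
533573 = 1×401265 + 132308
401265 = 3×132308 + 4341
132308 = 30×4341 + 2078
4341 = 2×2078 + 185
2078 = 11×185 + 43
185 = 4×43 + 13
43 = 3×13 + 4
13 = 3×4 + 1
4 = 4×1 + 0
Since gcd(401265, 533573) = 1, back-substitute to write 1 as a combination:
1 = 13 − 3·4
1 = −3·43 + 10·13
1 = 10·185 − 43·43
1 = −43·2078 + 483·185
1 = 483·4341 − 1009·2078
1 = −1009·132308 + 30753·4341
1 = 30753·401265 − 93268·132308
1 = −93268·533573 + 124021·401265
So 401265·124021 ≡ 1 (mod 533573).

124021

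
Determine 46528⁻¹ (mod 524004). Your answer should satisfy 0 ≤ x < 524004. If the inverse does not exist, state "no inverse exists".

no inverse exists

Euclidean algorithm on 524004, 46528:
524004 = 11·46528 + 12196
46528 = 3·12196 + 9940
12196 = 1·9940 + 2256
9940 = 4·2256 + 916
2256 = 2·916 + 424
916 = 2·424 + 68
424 = 6·68 + 16
68 = 4·16 + 4
16 = 4·4 + 0
Since gcd = 4 > 1, 46528 is not a unit mod 524004.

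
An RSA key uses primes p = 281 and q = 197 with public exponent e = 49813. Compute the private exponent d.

φ(n) = (p−1)(q−1) = 280·196 = 54880.
Need d with 49813·d ≡ 1 (mod 54880). Apply the extended Euclidean algorithm:
54880 = 1*49813 + 5067
49813 = 9*5067 + 4210
5067 = 1*4210 + 857
4210 = 4*857 + 782
857 = 1*782 + 75
782 = 10*75 + 32
75 = 2*32 + 11
32 = 2*11 + 10
11 = 1*10 + 1
10 = 10*1 + 0
Back-substitute:
1 = 11 − 10
1 = −32 + 3·11
1 = 3·75 − 7·32
1 = −7·782 + 73·75
1 = 73·857 − 80·782
1 = −80·4210 + 393·857
1 = 393·5067 − 473·4210
1 = −473·49813 + 4650·5067
1 = 4650·54880 − 5123·49813
So 49813·(-5123) ≡ 1 (mod 54880), hence d ≡ -5123 ≡ 49757 (mod 54880).

49757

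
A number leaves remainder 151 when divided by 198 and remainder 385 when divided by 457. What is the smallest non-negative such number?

Write x = 151 + 198·k. Then 198·k ≡ 385 − 151 ≡ 234 (mod 457).
Need 198⁻¹ mod 457. Extended Euclid on (457, 198):
457 = 2*198 + 61
198 = 3*61 + 15
61 = 4*15 + 1
15 = 15*1 + 0
Back-substitute:
1 = 61 − 4·15
1 = −4·198 + 13·61
1 = 13·457 − 30·198
198⁻¹ ≡ 427 (mod 457), so k ≡ 427·234 ≡ 292 (mod 457).
x = 151 + 198·292 = 57967.

57967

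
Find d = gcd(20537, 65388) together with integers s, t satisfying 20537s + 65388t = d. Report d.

Euclidean algorithm:
65388 = 3×20537 + 3777
20537 = 5×3777 + 1652
3777 = 2×1652 + 473
1652 = 3×473 + 233
473 = 2×233 + 7
233 = 33×7 + 2
7 = 3×2 + 1
2 = 2×1 + 0
gcd(20537, 65388) = 1.
Express as a combination:
1 = 7 − 3·2
1 = −3·233 + 100·7
1 = 100·473 − 203·233
1 = −203·1652 + 709·473
1 = 709·3777 − 1621·1652
1 = −1621·20537 + 8814·3777
1 = 8814·65388 − 28063·20537
So 1 = (8814)·65388 + (-28063)·20537.

1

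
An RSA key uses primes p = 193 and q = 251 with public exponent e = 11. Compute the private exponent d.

13091

φ(n) = (p−1)(q−1) = 192·250 = 48000.
Need d with 11·d ≡ 1 (mod 48000). Apply the extended Euclidean algorithm:
48000 = 4363×11 + 7
11 = 1×7 + 4
7 = 1×4 + 3
4 = 1×3 + 1
3 = 3×1 + 0
Back-substitute:
1 = 4 − 3
1 = −7 + 2·4
1 = 2·11 − 3·7
1 = −3·48000 + 13091·11
So 11·13091 ≡ 1 (mod 48000), hence d = 13091.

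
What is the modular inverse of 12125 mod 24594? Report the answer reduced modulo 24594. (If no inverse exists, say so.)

gcd(24594, 12125) by repeated division:
24594 = 2×12125 + 344
12125 = 35×344 + 85
344 = 4×85 + 4
85 = 21×4 + 1
4 = 4×1 + 0
The gcd is 1. Working backward:
1 = 85 − 21·4
1 = −21·344 + 85·85
1 = 85·12125 − 2996·344
1 = −2996·24594 + 6077·12125
So 12125·6077 ≡ 1 (mod 24594).

6077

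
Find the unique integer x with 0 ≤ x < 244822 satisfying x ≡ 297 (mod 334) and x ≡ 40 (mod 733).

Write x = 297 + 334·k. Then 334·k ≡ 40 − 297 ≡ 476 (mod 733).
Need 334⁻¹ mod 733. Extended Euclid on (733, 334):
733 = 2·334 + 65
334 = 5·65 + 9
65 = 7·9 + 2
9 = 4·2 + 1
2 = 2·1 + 0
Back-substitute:
1 = 9 − 4·2
1 = −4·65 + 29·9
1 = 29·334 − 149·65
1 = −149·733 + 327·334
334⁻¹ ≡ 327 (mod 733), so k ≡ 327·476 ≡ 256 (mod 733).
x = 297 + 334·256 = 85801.

85801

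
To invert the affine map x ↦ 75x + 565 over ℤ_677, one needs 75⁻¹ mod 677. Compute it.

Extended Euclidean algorithm:
677 = 9·75 + 2
75 = 37·2 + 1
2 = 2·1 + 0
The gcd is 1. Working backward:
1 = 75 − 37·2
1 = −37·677 + 334·75
So 75·334 ≡ 1 (mod 677).

334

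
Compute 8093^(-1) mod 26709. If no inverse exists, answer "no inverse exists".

21620

gcd(26709, 8093) by repeated division:
26709 = 3×8093 + 2430
8093 = 3×2430 + 803
2430 = 3×803 + 21
803 = 38×21 + 5
21 = 4×5 + 1
5 = 5×1 + 0
gcd = 1, so the inverse exists. Back-substitute:
1 = 21 − 4·5
1 = −4·803 + 153·21
1 = 153·2430 − 463·803
1 = −463·8093 + 1542·2430
1 = 1542·26709 − 5089·8093
Thus 8093·(-5089) ≡ 1 (mod 26709); reducing, -5089 mod 26709 = 21620.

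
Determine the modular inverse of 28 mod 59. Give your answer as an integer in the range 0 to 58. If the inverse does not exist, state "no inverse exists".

Apply the Euclidean algorithm to 59 and 28:
59 = 2*28 + 3
28 = 9*3 + 1
3 = 3*1 + 0
Since gcd(28, 59) = 1, back-substitute to write 1 as a combination:
1 = 28 − 9·3
1 = −9·59 + 19·28
So 28·19 ≡ 1 (mod 59).

19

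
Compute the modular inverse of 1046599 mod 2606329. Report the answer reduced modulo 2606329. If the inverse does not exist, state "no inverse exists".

Extended Euclidean algorithm:
2606329 = 2·1046599 + 513131
1046599 = 2·513131 + 20337
513131 = 25·20337 + 4706
20337 = 4·4706 + 1513
4706 = 3·1513 + 167
1513 = 9·167 + 10
167 = 16·10 + 7
10 = 1·7 + 3
7 = 2·3 + 1
3 = 3·1 + 0
gcd = 1, so the inverse exists. Back-substitute:
1 = 7 − 2·3
1 = −2·10 + 3·7
1 = 3·167 − 50·10
1 = −50·1513 + 453·167
1 = 453·4706 − 1409·1513
1 = −1409·20337 + 6089·4706
1 = 6089·513131 − 153634·20337
1 = −153634·1046599 + 313357·513131
1 = 313357·2606329 − 780348·1046599
Hence 1046599⁻¹ ≡ -780348 ≡ 1825981 (mod 2606329).

1825981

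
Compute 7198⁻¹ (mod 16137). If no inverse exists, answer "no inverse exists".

14413

Extended Euclidean algorithm:
16137 = 2*7198 + 1741
7198 = 4*1741 + 234
1741 = 7*234 + 103
234 = 2*103 + 28
103 = 3*28 + 19
28 = 1*19 + 9
19 = 2*9 + 1
9 = 9*1 + 0
The gcd is 1. Working backward:
1 = 19 − 2·9
1 = −2·28 + 3·19
1 = 3·103 − 11·28
1 = −11·234 + 25·103
1 = 25·1741 − 186·234
1 = −186·7198 + 769·1741
1 = 769·16137 − 1724·7198
Thus 7198·(-1724) ≡ 1 (mod 16137); reducing, -1724 mod 16137 = 14413.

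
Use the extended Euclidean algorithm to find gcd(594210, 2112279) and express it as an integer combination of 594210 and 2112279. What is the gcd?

3

Repeated division:
2112279 = 3×594210 + 329649
594210 = 1×329649 + 264561
329649 = 1×264561 + 65088
264561 = 4×65088 + 4209
65088 = 15×4209 + 1953
4209 = 2×1953 + 303
1953 = 6×303 + 135
303 = 2×135 + 33
135 = 4×33 + 3
33 = 11×3 + 0
gcd(594210, 2112279) = 3.
Back-substituting:
3 = 135 − 4·33
3 = −4·303 + 9·135
3 = 9·1953 − 58·303
3 = −58·4209 + 125·1953
3 = 125·65088 − 1933·4209
3 = −1933·264561 + 7857·65088
3 = 7857·329649 − 9790·264561
3 = −9790·594210 + 17647·329649
3 = 17647·2112279 − 62731·594210
So 3 = (17647)·2112279 + (-62731)·594210.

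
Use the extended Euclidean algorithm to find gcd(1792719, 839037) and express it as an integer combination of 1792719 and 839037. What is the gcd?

3

Repeated division:
1792719 = 2*839037 + 114645
839037 = 7*114645 + 36522
114645 = 3*36522 + 5079
36522 = 7*5079 + 969
5079 = 5*969 + 234
969 = 4*234 + 33
234 = 7*33 + 3
33 = 11*3 + 0
gcd(1792719, 839037) = 3.
Express as a combination:
3 = 234 − 7·33
3 = −7·969 + 29·234
3 = 29·5079 − 152·969
3 = −152·36522 + 1093·5079
3 = 1093·114645 − 3431·36522
3 = −3431·839037 + 25110·114645
3 = 25110·1792719 − 53651·839037
So 3 = (25110)·1792719 + (-53651)·839037.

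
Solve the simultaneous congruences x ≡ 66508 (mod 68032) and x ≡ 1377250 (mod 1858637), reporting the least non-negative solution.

95910763724

Write x = 66508 + 68032·k. Then 68032·k ≡ 1377250 − 66508 ≡ 1310742 (mod 1858637).
Need 68032⁻¹ mod 1858637. Extended Euclid on (1858637, 68032):
1858637 = 27·68032 + 21773
68032 = 3·21773 + 2713
21773 = 8·2713 + 69
2713 = 39·69 + 22
69 = 3·22 + 3
22 = 7·3 + 1
3 = 3·1 + 0
Back-substitute:
1 = 22 − 7·3
1 = −7·69 + 22·22
1 = 22·2713 − 865·69
1 = −865·21773 + 6942·2713
1 = 6942·68032 − 21691·21773
1 = −21691·1858637 + 592599·68032
68032⁻¹ ≡ 592599 (mod 1858637), so k ≡ 592599·1310742 ≡ 1409788 (mod 1858637).
x = 66508 + 68032·1409788 = 95910763724.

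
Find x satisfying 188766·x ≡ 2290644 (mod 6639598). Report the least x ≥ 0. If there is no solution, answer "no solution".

1462851

First find gcd(188766, 6639598):
6639598 = 35*188766 + 32788
188766 = 5*32788 + 24826
32788 = 1*24826 + 7962
24826 = 3*7962 + 940
7962 = 8*940 + 442
940 = 2*442 + 56
442 = 7*56 + 50
56 = 1*50 + 6
50 = 8*6 + 2
6 = 3*2 + 0
gcd = 2 and 2 | 2290644, so solutions exist. Divide through by 2: 94383x ≡ 1145322 (mod 3319799).
Now find 94383⁻¹ mod 3319799:
3319799 = 35×94383 + 16394
94383 = 5×16394 + 12413
16394 = 1×12413 + 3981
12413 = 3×3981 + 470
3981 = 8×470 + 221
470 = 2×221 + 28
221 = 7×28 + 25
28 = 1×25 + 3
25 = 8×3 + 1
3 = 3×1 + 0
Back-substitute:
1 = 25 − 8·3
1 = −8·28 + 9·25
1 = 9·221 − 71·28
1 = −71·470 + 151·221
1 = 151·3981 − 1279·470
1 = −1279·12413 + 3988·3981
1 = 3988·16394 − 5267·12413
1 = −5267·94383 + 30323·16394
1 = 30323·3319799 − 1066572·94383
So 94383·(-1066572) ≡ 1 (mod 3319799), i.e. 94383⁻¹ ≡ 2253227.
Then x ≡ 2253227·1145322 ≡ 1462851 (mod 3319799); the smallest non-negative solution is x = 1462851.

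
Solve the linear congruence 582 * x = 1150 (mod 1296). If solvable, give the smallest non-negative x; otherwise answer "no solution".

gcd(582, 1296):
1296 = 2×582 + 132
582 = 4×132 + 54
132 = 2×54 + 24
54 = 2×24 + 6
24 = 4×6 + 0
gcd = 6, but 6 ∤ 1150, so the congruence has no solution.

no solution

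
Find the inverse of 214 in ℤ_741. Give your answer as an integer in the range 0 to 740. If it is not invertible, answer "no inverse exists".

Apply the Euclidean algorithm to 741 and 214:
741 = 3×214 + 99
214 = 2×99 + 16
99 = 6×16 + 3
16 = 5×3 + 1
3 = 3×1 + 0
Since gcd(214, 741) = 1, back-substitute to write 1 as a combination:
1 = 16 − 5·3
1 = −5·99 + 31·16
1 = 31·214 − 67·99
1 = −67·741 + 232·214
So 214·232 ≡ 1 (mod 741).

232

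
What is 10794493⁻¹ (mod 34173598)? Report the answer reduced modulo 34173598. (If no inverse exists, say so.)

gcd(34173598, 10794493) by repeated division:
34173598 = 3×10794493 + 1790119
10794493 = 6×1790119 + 53779
1790119 = 33×53779 + 15412
53779 = 3×15412 + 7543
15412 = 2×7543 + 326
7543 = 23×326 + 45
326 = 7×45 + 11
45 = 4×11 + 1
11 = 11×1 + 0
The gcd is 1. Working backward:
1 = 45 − 4·11
1 = −4·326 + 29·45
1 = 29·7543 − 671·326
1 = −671·15412 + 1371·7543
1 = 1371·53779 − 4784·15412
1 = −4784·1790119 + 159243·53779
1 = 159243·10794493 − 960242·1790119
1 = −960242·34173598 + 3039969·10794493
So 10794493·3039969 ≡ 1 (mod 34173598).

3039969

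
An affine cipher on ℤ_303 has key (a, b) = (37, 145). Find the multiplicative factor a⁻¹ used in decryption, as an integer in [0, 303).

172

Apply the Euclidean algorithm to 303 and 37:
303 = 8·37 + 7
37 = 5·7 + 2
7 = 3·2 + 1
2 = 2·1 + 0
gcd = 1, so the inverse exists. Back-substitute:
1 = 7 − 3·2
1 = −3·37 + 16·7
1 = 16·303 − 131·37
Thus 37·(-131) ≡ 1 (mod 303); reducing, -131 mod 303 = 172.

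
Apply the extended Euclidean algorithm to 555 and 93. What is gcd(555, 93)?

Repeated division:
555 = 5·93 + 90
93 = 1·90 + 3
90 = 30·3 + 0
gcd(555, 93) = 3.
Working backward:
3 = 93 − 90
3 = −555 + 6·93
So 3 = (-1)·555 + (6)·93.

3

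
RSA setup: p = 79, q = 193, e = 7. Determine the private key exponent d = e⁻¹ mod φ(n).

φ(n) = (p−1)(q−1) = 78·192 = 14976.
Need d with 7·d ≡ 1 (mod 14976). Apply the extended Euclidean algorithm:
14976 = 2139*7 + 3
7 = 2*3 + 1
3 = 3*1 + 0
Back-substitute:
1 = 7 − 2·3
1 = −2·14976 + 4279·7
So 7·4279 ≡ 1 (mod 14976), hence d = 4279.

4279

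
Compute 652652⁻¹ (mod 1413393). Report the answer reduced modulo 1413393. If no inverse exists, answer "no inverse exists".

Run Euclid on (1413393, 652652):
1413393 = 2×652652 + 108089
652652 = 6×108089 + 4118
108089 = 26×4118 + 1021
4118 = 4×1021 + 34
1021 = 30×34 + 1
34 = 34×1 + 0
gcd = 1, so the inverse exists. Back-substitute:
1 = 1021 − 30·34
1 = −30·4118 + 121·1021
1 = 121·108089 − 3176·4118
1 = −3176·652652 + 19177·108089
1 = 19177·1413393 − 41530·652652
So 652652·(-41530) ≡ 1 (mod 1413393), and -41530 ≡ 1371863 (mod 1413393).

1371863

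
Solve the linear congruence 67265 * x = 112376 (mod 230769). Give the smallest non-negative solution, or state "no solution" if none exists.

First find gcd(67265, 230769):
230769 = 3·67265 + 28974
67265 = 2·28974 + 9317
28974 = 3·9317 + 1023
9317 = 9·1023 + 110
1023 = 9·110 + 33
110 = 3·33 + 11
33 = 3·11 + 0
gcd = 11 and 11 | 112376, so solutions exist. Divide through by 11: 6115x ≡ 10216 (mod 20979).
Now find 6115⁻¹ mod 20979:
20979 = 3·6115 + 2634
6115 = 2·2634 + 847
2634 = 3·847 + 93
847 = 9·93 + 10
93 = 9·10 + 3
10 = 3·3 + 1
3 = 3·1 + 0
Back-substitute:
1 = 10 − 3·3
1 = −3·93 + 28·10
1 = 28·847 − 255·93
1 = −255·2634 + 793·847
1 = 793·6115 − 1841·2634
1 = −1841·20979 + 6316·6115
So 6115⁻¹ ≡ 6316 (mod 20979).
Then x ≡ 6316·10216 ≡ 13831 (mod 20979); the smallest non-negative solution is x = 13831.

13831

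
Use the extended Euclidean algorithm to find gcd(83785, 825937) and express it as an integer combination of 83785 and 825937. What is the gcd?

Apply Euclid's algorithm to 825937 and 83785:
825937 = 9×83785 + 71872
83785 = 1×71872 + 11913
71872 = 6×11913 + 394
11913 = 30×394 + 93
394 = 4×93 + 22
93 = 4×22 + 5
22 = 4×5 + 2
5 = 2×2 + 1
2 = 2×1 + 0
gcd(83785, 825937) = 1.
Express as a combination:
1 = 5 − 2·2
1 = −2·22 + 9·5
1 = 9·93 − 38·22
1 = −38·394 + 161·93
1 = 161·11913 − 4868·394
1 = −4868·71872 + 29369·11913
1 = 29369·83785 − 34237·71872
1 = −34237·825937 + 337502·83785
So 1 = (-34237)·825937 + (337502)·83785.

1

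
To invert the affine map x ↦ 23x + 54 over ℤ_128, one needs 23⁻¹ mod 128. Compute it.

39

Extended Euclidean algorithm:
128 = 5×23 + 13
23 = 1×13 + 10
13 = 1×10 + 3
10 = 3×3 + 1
3 = 3×1 + 0
Since gcd(23, 128) = 1, back-substitute to write 1 as a combination:
1 = 10 − 3·3
1 = −3·13 + 4·10
1 = 4·23 − 7·13
1 = −7·128 + 39·23
So 23·39 ≡ 1 (mod 128).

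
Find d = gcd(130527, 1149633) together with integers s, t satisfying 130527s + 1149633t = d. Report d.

9

Euclidean algorithm:
1149633 = 8×130527 + 105417
130527 = 1×105417 + 25110
105417 = 4×25110 + 4977
25110 = 5×4977 + 225
4977 = 22×225 + 27
225 = 8×27 + 9
27 = 3×9 + 0
gcd(130527, 1149633) = 9.
Working backward:
9 = 225 − 8·27
9 = −8·4977 + 177·225
9 = 177·25110 − 893·4977
9 = −893·105417 + 3749·25110
9 = 3749·130527 − 4642·105417
9 = −4642·1149633 + 40885·130527
So 9 = (-4642)·1149633 + (40885)·130527.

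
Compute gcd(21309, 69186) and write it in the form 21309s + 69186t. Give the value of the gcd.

3

Euclidean algorithm:
69186 = 3*21309 + 5259
21309 = 4*5259 + 273
5259 = 19*273 + 72
273 = 3*72 + 57
72 = 1*57 + 15
57 = 3*15 + 12
15 = 1*12 + 3
12 = 4*3 + 0
gcd(21309, 69186) = 3.
Working backward:
3 = 15 − 12
3 = −57 + 4·15
3 = 4·72 − 5·57
3 = −5·273 + 19·72
3 = 19·5259 − 366·273
3 = −366·21309 + 1483·5259
3 = 1483·69186 − 4815·21309
So 3 = (1483)·69186 + (-4815)·21309.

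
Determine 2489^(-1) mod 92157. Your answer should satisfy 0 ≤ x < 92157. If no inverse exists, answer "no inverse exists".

gcd(92157, 2489) by repeated division:
92157 = 37×2489 + 64
2489 = 38×64 + 57
64 = 1×57 + 7
57 = 8×7 + 1
7 = 7×1 + 0
Since gcd(2489, 92157) = 1, back-substitute to write 1 as a combination:
1 = 57 − 8·7
1 = −8·64 + 9·57
1 = 9·2489 − 350·64
1 = −350·92157 + 12959·2489
So 2489·12959 ≡ 1 (mod 92157).

12959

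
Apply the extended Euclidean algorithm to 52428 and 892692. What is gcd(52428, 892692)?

Repeated division:
892692 = 17×52428 + 1416
52428 = 37×1416 + 36
1416 = 39×36 + 12
36 = 3×12 + 0
gcd(52428, 892692) = 12.
Working backward:
12 = 1416 − 39·36
12 = −39·52428 + 1444·1416
12 = 1444·892692 − 24587·52428
So 12 = (1444)·892692 + (-24587)·52428.

12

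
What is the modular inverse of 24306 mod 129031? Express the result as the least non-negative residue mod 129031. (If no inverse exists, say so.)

Run Euclid on (129031, 24306):
129031 = 5·24306 + 7501
24306 = 3·7501 + 1803
7501 = 4·1803 + 289
1803 = 6·289 + 69
289 = 4·69 + 13
69 = 5·13 + 4
13 = 3·4 + 1
4 = 4·1 + 0
gcd = 1, so the inverse exists. Back-substitute:
1 = 13 − 3·4
1 = −3·69 + 16·13
1 = 16·289 − 67·69
1 = −67·1803 + 418·289
1 = 418·7501 − 1739·1803
1 = −1739·24306 + 5635·7501
1 = 5635·129031 − 29914·24306
Thus 24306·(-29914) ≡ 1 (mod 129031); reducing, -29914 mod 129031 = 99117.

99117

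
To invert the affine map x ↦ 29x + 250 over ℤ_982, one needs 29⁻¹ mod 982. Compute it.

gcd(982, 29) by repeated division:
982 = 33×29 + 25
29 = 1×25 + 4
25 = 6×4 + 1
4 = 4×1 + 0
gcd = 1, so the inverse exists. Back-substitute:
1 = 25 − 6·4
1 = −6·29 + 7·25
1 = 7·982 − 237·29
So 29·(-237) ≡ 1 (mod 982), and -237 ≡ 745 (mod 982).

745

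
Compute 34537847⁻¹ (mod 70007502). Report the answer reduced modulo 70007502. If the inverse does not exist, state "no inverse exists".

gcd(70007502, 34537847) by repeated division:
70007502 = 2×34537847 + 931808
34537847 = 37×931808 + 60951
931808 = 15×60951 + 17543
60951 = 3×17543 + 8322
17543 = 2×8322 + 899
8322 = 9×899 + 231
899 = 3×231 + 206
231 = 1×206 + 25
206 = 8×25 + 6
25 = 4×6 + 1
6 = 6×1 + 0
Since gcd(34537847, 70007502) = 1, back-substitute to write 1 as a combination:
1 = 25 − 4·6
1 = −4·206 + 33·25
1 = 33·231 − 37·206
1 = −37·899 + 144·231
1 = 144·8322 − 1333·899
1 = −1333·17543 + 2810·8322
1 = 2810·60951 − 9763·17543
1 = −9763·931808 + 149255·60951
1 = 149255·34537847 − 5532198·931808
1 = −5532198·70007502 + 11213651·34537847
So 34537847·11213651 ≡ 1 (mod 70007502).

11213651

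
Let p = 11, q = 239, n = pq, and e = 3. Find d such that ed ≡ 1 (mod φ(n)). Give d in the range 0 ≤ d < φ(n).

1587

φ(n) = (p−1)(q−1) = 10·238 = 2380.
Need d with 3·d ≡ 1 (mod 2380). Apply the extended Euclidean algorithm:
2380 = 793*3 + 1
3 = 3*1 + 0
Back-substitute:
1 = 2380 − 793·3
So 3·(-793) ≡ 1 (mod 2380), hence d ≡ -793 ≡ 1587 (mod 2380).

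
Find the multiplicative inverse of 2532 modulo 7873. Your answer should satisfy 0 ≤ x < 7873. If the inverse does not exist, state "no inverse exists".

Run Euclid on (7873, 2532):
7873 = 3·2532 + 277
2532 = 9·277 + 39
277 = 7·39 + 4
39 = 9·4 + 3
4 = 1·3 + 1
3 = 3·1 + 0
gcd = 1, so the inverse exists. Back-substitute:
1 = 4 − 3
1 = −39 + 10·4
1 = 10·277 − 71·39
1 = −71·2532 + 649·277
1 = 649·7873 − 2018·2532
Hence 2532⁻¹ ≡ -2018 ≡ 5855 (mod 7873).

5855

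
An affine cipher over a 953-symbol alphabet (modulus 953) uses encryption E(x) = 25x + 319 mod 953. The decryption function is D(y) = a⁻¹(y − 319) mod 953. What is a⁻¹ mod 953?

Extended Euclidean algorithm:
953 = 38·25 + 3
25 = 8·3 + 1
3 = 3·1 + 0
gcd = 1, so the inverse exists. Back-substitute:
1 = 25 − 8·3
1 = −8·953 + 305·25
So 25·305 ≡ 1 (mod 953).

305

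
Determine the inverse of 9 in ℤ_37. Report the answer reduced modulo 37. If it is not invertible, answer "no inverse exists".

33

gcd(37, 9) by repeated division:
37 = 4*9 + 1
9 = 9*1 + 0
gcd = 1, so the inverse exists. Back-substitute:
1 = 37 − 4·9
Hence 9⁻¹ ≡ -4 ≡ 33 (mod 37).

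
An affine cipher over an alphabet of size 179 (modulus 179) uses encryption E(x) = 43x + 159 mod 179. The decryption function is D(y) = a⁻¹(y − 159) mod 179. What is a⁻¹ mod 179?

25

Run Euclid on (179, 43):
179 = 4*43 + 7
43 = 6*7 + 1
7 = 7*1 + 0
The gcd is 1. Working backward:
1 = 43 − 6·7
1 = −6·179 + 25·43
So 43·25 ≡ 1 (mod 179).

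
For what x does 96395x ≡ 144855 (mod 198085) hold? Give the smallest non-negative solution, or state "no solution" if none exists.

17902

First find gcd(96395, 198085):
198085 = 2×96395 + 5295
96395 = 18×5295 + 1085
5295 = 4×1085 + 955
1085 = 1×955 + 130
955 = 7×130 + 45
130 = 2×45 + 40
45 = 1×40 + 5
40 = 8×5 + 0
gcd = 5 and 5 | 144855, so solutions exist. Divide through by 5: 19279x ≡ 28971 (mod 39617).
Now find 19279⁻¹ mod 39617:
39617 = 2×19279 + 1059
19279 = 18×1059 + 217
1059 = 4×217 + 191
217 = 1×191 + 26
191 = 7×26 + 9
26 = 2×9 + 8
9 = 1×8 + 1
8 = 8×1 + 0
Back-substitute:
1 = 9 − 8
1 = −26 + 3·9
1 = 3·191 − 22·26
1 = −22·217 + 25·191
1 = 25·1059 − 122·217
1 = −122·19279 + 2221·1059
1 = 2221·39617 − 4564·19279
So 19279·(-4564) ≡ 1 (mod 39617), i.e. 19279⁻¹ ≡ 35053.
Then x ≡ 35053·28971 ≡ 17902 (mod 39617); the smallest non-negative solution is x = 17902.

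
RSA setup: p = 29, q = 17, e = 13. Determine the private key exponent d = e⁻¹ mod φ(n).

69

φ(n) = (p−1)(q−1) = 28·16 = 448.
Need d with 13·d ≡ 1 (mod 448). Apply the extended Euclidean algorithm:
448 = 34*13 + 6
13 = 2*6 + 1
6 = 6*1 + 0
Back-substitute:
1 = 13 − 2·6
1 = −2·448 + 69·13
So 13·69 ≡ 1 (mod 448), hence d = 69.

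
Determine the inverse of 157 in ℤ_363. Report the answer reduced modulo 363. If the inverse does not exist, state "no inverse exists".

Extended Euclidean algorithm:
363 = 2*157 + 49
157 = 3*49 + 10
49 = 4*10 + 9
10 = 1*9 + 1
9 = 9*1 + 0
gcd = 1, so the inverse exists. Back-substitute:
1 = 10 − 9
1 = −49 + 5·10
1 = 5·157 − 16·49
1 = −16·363 + 37·157
So 157·37 ≡ 1 (mod 363).

37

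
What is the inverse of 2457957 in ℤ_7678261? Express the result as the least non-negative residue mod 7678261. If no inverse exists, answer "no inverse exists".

Run Euclid on (7678261, 2457957):
7678261 = 3·2457957 + 304390
2457957 = 8·304390 + 22837
304390 = 13·22837 + 7509
22837 = 3·7509 + 310
7509 = 24·310 + 69
310 = 4·69 + 34
69 = 2·34 + 1
34 = 34·1 + 0
gcd = 1, so the inverse exists. Back-substitute:
1 = 69 − 2·34
1 = −2·310 + 9·69
1 = 9·7509 − 218·310
1 = −218·22837 + 663·7509
1 = 663·304390 − 8837·22837
1 = −8837·2457957 + 71359·304390
1 = 71359·7678261 − 222914·2457957
Hence 2457957⁻¹ ≡ -222914 ≡ 7455347 (mod 7678261).

7455347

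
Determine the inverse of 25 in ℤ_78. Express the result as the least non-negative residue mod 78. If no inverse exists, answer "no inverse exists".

Apply the Euclidean algorithm to 78 and 25:
78 = 3×25 + 3
25 = 8×3 + 1
3 = 3×1 + 0
Since gcd(25, 78) = 1, back-substitute to write 1 as a combination:
1 = 25 − 8·3
1 = −8·78 + 25·25
So 25·25 ≡ 1 (mod 78).

25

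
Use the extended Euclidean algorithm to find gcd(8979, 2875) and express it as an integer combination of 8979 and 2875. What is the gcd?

Euclidean algorithm:
8979 = 3·2875 + 354
2875 = 8·354 + 43
354 = 8·43 + 10
43 = 4·10 + 3
10 = 3·3 + 1
3 = 3·1 + 0
gcd(8979, 2875) = 1.
Working backward:
1 = 10 − 3·3
1 = −3·43 + 13·10
1 = 13·354 − 107·43
1 = −107·2875 + 869·354
1 = 869·8979 − 2714·2875
So 1 = (869)·8979 + (-2714)·2875.

1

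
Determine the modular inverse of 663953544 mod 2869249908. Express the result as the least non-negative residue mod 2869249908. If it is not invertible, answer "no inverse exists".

no inverse exists

Compute gcd(663953544, 2869249908):
2869249908 = 4·663953544 + 213435732
663953544 = 3·213435732 + 23646348
213435732 = 9·23646348 + 618600
23646348 = 38·618600 + 139548
618600 = 4·139548 + 60408
139548 = 2·60408 + 18732
60408 = 3·18732 + 4212
18732 = 4·4212 + 1884
4212 = 2·1884 + 444
1884 = 4·444 + 108
444 = 4·108 + 12
108 = 9·12 + 0
The gcd is 12, not 1, hence no inverse exists.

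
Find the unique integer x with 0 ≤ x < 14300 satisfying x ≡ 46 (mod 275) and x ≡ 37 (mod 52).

11321

Write x = 46 + 275·k. Then 275·k ≡ 37 − 46 ≡ 43 (mod 52).
Need 275⁻¹ mod 52. Extended Euclid on (52, 15):
52 = 3·15 + 7
15 = 2·7 + 1
7 = 7·1 + 0
Back-substitute:
1 = 15 − 2·7
1 = −2·52 + 7·15
275⁻¹ ≡ 7 (mod 52), so k ≡ 7·43 ≡ 41 (mod 52).
x = 46 + 275·41 = 11321.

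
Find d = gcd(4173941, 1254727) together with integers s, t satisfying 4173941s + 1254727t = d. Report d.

Repeated division:
4173941 = 3×1254727 + 409760
1254727 = 3×409760 + 25447
409760 = 16×25447 + 2608
25447 = 9×2608 + 1975
2608 = 1×1975 + 633
1975 = 3×633 + 76
633 = 8×76 + 25
76 = 3×25 + 1
25 = 25×1 + 0
gcd(4173941, 1254727) = 1.
Working backward:
1 = 76 − 3·25
1 = −3·633 + 25·76
1 = 25·1975 − 78·633
1 = −78·2608 + 103·1975
1 = 103·25447 − 1005·2608
1 = −1005·409760 + 16183·25447
1 = 16183·1254727 − 49554·409760
1 = −49554·4173941 + 164845·1254727
So 1 = (-49554)·4173941 + (164845)·1254727.

1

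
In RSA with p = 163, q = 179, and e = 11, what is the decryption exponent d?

φ(n) = (p−1)(q−1) = 162·178 = 28836.
Need d with 11·d ≡ 1 (mod 28836). Apply the extended Euclidean algorithm:
28836 = 2621·11 + 5
11 = 2·5 + 1
5 = 5·1 + 0
Back-substitute:
1 = 11 − 2·5
1 = −2·28836 + 5243·11
So 11·5243 ≡ 1 (mod 28836), hence d = 5243.

5243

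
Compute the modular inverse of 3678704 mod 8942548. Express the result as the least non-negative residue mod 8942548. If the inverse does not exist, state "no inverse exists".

no inverse exists

Euclidean algorithm on 8942548, 3678704:
8942548 = 2·3678704 + 1585140
3678704 = 2·1585140 + 508424
1585140 = 3·508424 + 59868
508424 = 8·59868 + 29480
59868 = 2·29480 + 908
29480 = 32·908 + 424
908 = 2·424 + 60
424 = 7·60 + 4
60 = 15·4 + 0
The gcd is 4, not 1, hence no inverse exists.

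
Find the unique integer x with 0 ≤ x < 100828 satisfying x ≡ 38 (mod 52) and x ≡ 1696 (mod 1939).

83134

Write x = 38 + 52·k. Then 52·k ≡ 1696 − 38 ≡ 1658 (mod 1939).
Need 52⁻¹ mod 1939. Extended Euclid on (1939, 52):
1939 = 37×52 + 15
52 = 3×15 + 7
15 = 2×7 + 1
7 = 7×1 + 0
Back-substitute:
1 = 15 − 2·7
1 = −2·52 + 7·15
1 = 7·1939 − 261·52
52⁻¹ ≡ 1678 (mod 1939), so k ≡ 1678·1658 ≡ 1598 (mod 1939).
x = 38 + 52·1598 = 83134.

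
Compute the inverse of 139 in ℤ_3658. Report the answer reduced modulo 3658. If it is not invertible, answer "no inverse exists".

gcd(3658, 139) by repeated division:
3658 = 26×139 + 44
139 = 3×44 + 7
44 = 6×7 + 2
7 = 3×2 + 1
2 = 2×1 + 0
The gcd is 1. Working backward:
1 = 7 − 3·2
1 = −3·44 + 19·7
1 = 19·139 − 60·44
1 = −60·3658 + 1579·139
So 139·1579 ≡ 1 (mod 3658).

1579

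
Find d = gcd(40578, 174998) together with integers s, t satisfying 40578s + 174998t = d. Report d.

2

Repeated division:
174998 = 4·40578 + 12686
40578 = 3·12686 + 2520
12686 = 5·2520 + 86
2520 = 29·86 + 26
86 = 3·26 + 8
26 = 3·8 + 2
8 = 4·2 + 0
gcd(40578, 174998) = 2.
Working backward:
2 = 26 − 3·8
2 = −3·86 + 10·26
2 = 10·2520 − 293·86
2 = −293·12686 + 1475·2520
2 = 1475·40578 − 4718·12686
2 = −4718·174998 + 20347·40578
So 2 = (-4718)·174998 + (20347)·40578.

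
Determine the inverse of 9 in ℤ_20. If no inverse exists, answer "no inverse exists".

9

Extended Euclidean algorithm:
20 = 2·9 + 2
9 = 4·2 + 1
2 = 2·1 + 0
gcd = 1, so the inverse exists. Back-substitute:
1 = 9 − 4·2
1 = −4·20 + 9·9
So 9·9 ≡ 1 (mod 20).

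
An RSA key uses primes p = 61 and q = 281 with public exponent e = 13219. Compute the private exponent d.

φ(n) = (p−1)(q−1) = 60·280 = 16800.
Need d with 13219·d ≡ 1 (mod 16800). Apply the extended Euclidean algorithm:
16800 = 1·13219 + 3581
13219 = 3·3581 + 2476
3581 = 1·2476 + 1105
2476 = 2·1105 + 266
1105 = 4·266 + 41
266 = 6·41 + 20
41 = 2·20 + 1
20 = 20·1 + 0
Back-substitute:
1 = 41 − 2·20
1 = −2·266 + 13·41
1 = 13·1105 − 54·266
1 = −54·2476 + 121·1105
1 = 121·3581 − 175·2476
1 = −175·13219 + 646·3581
1 = 646·16800 − 821·13219
So 13219·(-821) ≡ 1 (mod 16800), hence d ≡ -821 ≡ 15979 (mod 16800).

15979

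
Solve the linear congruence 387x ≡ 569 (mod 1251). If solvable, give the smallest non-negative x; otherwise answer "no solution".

no solution

gcd(387, 1251):
1251 = 3*387 + 90
387 = 4*90 + 27
90 = 3*27 + 9
27 = 3*9 + 0
gcd = 9, but 9 ∤ 569, so the congruence has no solution.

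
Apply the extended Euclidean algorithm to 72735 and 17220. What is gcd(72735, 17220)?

Euclidean algorithm:
72735 = 4×17220 + 3855
17220 = 4×3855 + 1800
3855 = 2×1800 + 255
1800 = 7×255 + 15
255 = 17×15 + 0
gcd(72735, 17220) = 15.
Working backward:
15 = 1800 − 7·255
15 = −7·3855 + 15·1800
15 = 15·17220 − 67·3855
15 = −67·72735 + 283·17220
So 15 = (-67)·72735 + (283)·17220.

15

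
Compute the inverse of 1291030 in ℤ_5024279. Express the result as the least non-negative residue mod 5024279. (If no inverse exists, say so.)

Compute gcd(1291030, 5024279):
5024279 = 3×1291030 + 1151189
1291030 = 1×1151189 + 139841
1151189 = 8×139841 + 32461
139841 = 4×32461 + 9997
32461 = 3×9997 + 2470
9997 = 4×2470 + 117
2470 = 21×117 + 13
117 = 9×13 + 0
The gcd is 13, not 1, hence no inverse exists.

no inverse exists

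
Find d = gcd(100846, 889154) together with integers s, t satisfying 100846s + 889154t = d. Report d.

2

Repeated division:
889154 = 8·100846 + 82386
100846 = 1·82386 + 18460
82386 = 4·18460 + 8546
18460 = 2·8546 + 1368
8546 = 6·1368 + 338
1368 = 4·338 + 16
338 = 21·16 + 2
16 = 8·2 + 0
gcd(100846, 889154) = 2.
Working backward:
2 = 338 − 21·16
2 = −21·1368 + 85·338
2 = 85·8546 − 531·1368
2 = −531·18460 + 1147·8546
2 = 1147·82386 − 5119·18460
2 = −5119·100846 + 6266·82386
2 = 6266·889154 − 55247·100846
So 2 = (6266)·889154 + (-55247)·100846.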